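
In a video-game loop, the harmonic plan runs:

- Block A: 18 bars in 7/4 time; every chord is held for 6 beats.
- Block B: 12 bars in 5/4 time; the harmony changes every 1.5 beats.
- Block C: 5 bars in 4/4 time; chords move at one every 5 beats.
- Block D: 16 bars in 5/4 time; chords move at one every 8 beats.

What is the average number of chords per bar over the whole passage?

A: 18 bars of 7 beats is 126 beats; at 6 beats each that's 21 chords.
B: 12 bars of 5 beats is 60 beats; at 1.5 beats each that's 40 chords.
C: 5 bars of 4 beats is 20 beats; at 5 beats each that's 4 chords.
D: 16 bars of 5 beats is 80 beats; at 8 beats each that's 10 chords.
Overall: 75 chords over 51 bars → 75/51 = 25/17 chords per bar.

25/17 chords per bar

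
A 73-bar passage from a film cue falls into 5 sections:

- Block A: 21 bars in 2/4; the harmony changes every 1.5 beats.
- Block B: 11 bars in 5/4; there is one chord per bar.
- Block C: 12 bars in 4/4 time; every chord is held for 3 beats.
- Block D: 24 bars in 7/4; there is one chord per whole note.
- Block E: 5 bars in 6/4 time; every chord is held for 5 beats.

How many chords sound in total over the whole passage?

103 chords

A: 21·2 = 42 beats, 42/1.5 = 28 chords.
B: 11·5 = 55 beats, 55/5 = 11 chords.
C: 12·4 = 48 beats, 48/3 = 16 chords.
D: 24·7 = 168 beats, 168/4 = 42 chords.
E: 5·6 = 30 beats, 30/5 = 6 chords.
Total: 28 + 11 + 16 + 42 + 6 = 103.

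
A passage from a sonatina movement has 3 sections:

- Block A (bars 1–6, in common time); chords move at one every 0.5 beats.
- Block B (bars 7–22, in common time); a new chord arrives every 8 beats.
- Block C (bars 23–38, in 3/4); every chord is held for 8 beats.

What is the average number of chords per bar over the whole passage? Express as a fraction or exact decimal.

31/19 chords per bar

A: 6 bars of 4 beats is 24 beats; at 0.5 beats each that's 48 chords.
B: 16 bars of 4 beats is 64 beats; at 8 beats each that's 8 chords.
C: 16 bars of 3 beats is 48 beats; at 8 beats each that's 6 chords.
Overall: 62 chords over 38 bars → 62/38 = 31/19 chords per bar.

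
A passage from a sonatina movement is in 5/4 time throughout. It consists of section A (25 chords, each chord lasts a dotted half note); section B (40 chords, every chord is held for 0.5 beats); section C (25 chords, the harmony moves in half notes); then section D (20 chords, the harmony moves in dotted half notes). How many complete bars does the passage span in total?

A: 25 × 3 = 75 beats = 15 bars.
B: 40 × 0.5 = 20 beats = 4 bars.
C: 25 × 2 = 50 beats = 10 bars.
D: 20 × 3 = 60 beats = 12 bars.
Total: 15 + 4 + 10 + 12 = 41 bars.

41 bars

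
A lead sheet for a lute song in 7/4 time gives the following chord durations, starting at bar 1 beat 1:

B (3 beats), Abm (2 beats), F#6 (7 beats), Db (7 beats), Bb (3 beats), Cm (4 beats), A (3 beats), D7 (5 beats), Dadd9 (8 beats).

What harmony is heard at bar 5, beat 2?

Beat 2 of bar 5 is beat (5−1)×7 + 2 = 30 overall.
Running totals: B ends at 3, Abm ends at 5, F#6 ends at 12, Db ends at 19, Bb ends at 22, Cm ends at 26, A ends at 29, D7 ends at 34.
Beat 30 falls within D7.

D7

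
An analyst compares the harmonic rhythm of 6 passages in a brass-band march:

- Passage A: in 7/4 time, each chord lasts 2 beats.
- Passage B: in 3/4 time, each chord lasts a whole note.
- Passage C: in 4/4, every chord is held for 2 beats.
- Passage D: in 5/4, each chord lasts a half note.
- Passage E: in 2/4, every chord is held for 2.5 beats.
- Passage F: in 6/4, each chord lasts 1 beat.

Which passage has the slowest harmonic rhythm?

A: each chord is 2 beats in 7/4, so 3.5 per bar.
B: each chord is 4 beats in 3/4, so 0.75 per bar.
C: each chord is 2 beats in 4/4, so 2 per bar.
D: each chord is 2 beats in 5/4, so 2.5 per bar.
E: each chord is 2.5 beats in 2/4, so 0.8 per bar.
F: each chord is 1 beat in 6/4, so 6 per bar.
Slowest is B at 0.75 chords/bar.

Passage B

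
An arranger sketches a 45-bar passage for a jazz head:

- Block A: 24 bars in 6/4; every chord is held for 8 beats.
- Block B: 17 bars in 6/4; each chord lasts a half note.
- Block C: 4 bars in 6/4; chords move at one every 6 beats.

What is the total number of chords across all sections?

73 chords

A has 144 beats and chords last 8 each, so 18 chords.
B has 102 beats and chords last 2 each, so 51 chords.
C has 24 beats and chords last 6 each, so 4 chords.
Total: 18 + 51 + 4 = 73.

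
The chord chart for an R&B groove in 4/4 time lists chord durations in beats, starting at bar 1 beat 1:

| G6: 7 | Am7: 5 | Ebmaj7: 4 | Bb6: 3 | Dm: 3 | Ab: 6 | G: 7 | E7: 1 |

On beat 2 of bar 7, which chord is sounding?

Beat 2 of bar 7 is beat (7−1)×4 + 2 = 26 overall.
Running totals: G6 ends at 7, Am7 ends at 12, Ebmaj7 ends at 16, Bb6 ends at 19, Dm ends at 22, Ab ends at 28.
Beat 26 falls within Ab.

Ab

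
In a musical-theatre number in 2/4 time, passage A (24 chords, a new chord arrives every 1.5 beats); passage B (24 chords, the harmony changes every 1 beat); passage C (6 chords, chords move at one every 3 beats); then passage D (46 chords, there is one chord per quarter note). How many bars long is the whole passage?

A: 24 × 1.5 = 36 beats = 18 bars.
B: 24 × 1 = 24 beats = 12 bars.
C: 6 × 3 = 18 beats = 9 bars.
D: 46 × 1 = 46 beats = 23 bars.
Total: 18 + 12 + 9 + 23 = 62 bars.

62 bars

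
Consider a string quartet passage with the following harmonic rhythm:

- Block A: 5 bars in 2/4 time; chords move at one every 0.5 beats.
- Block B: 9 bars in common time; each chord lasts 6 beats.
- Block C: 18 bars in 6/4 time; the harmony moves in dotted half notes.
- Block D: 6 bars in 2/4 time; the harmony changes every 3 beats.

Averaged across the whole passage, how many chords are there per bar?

33/19 chords per bar

A: 5 × 2 = 10 beats ÷ 0.5 = 20 chords.
B: 9 × 4 = 36 beats ÷ 6 = 6 chords.
C: 18 × 6 = 108 beats ÷ 3 = 36 chords.
D: 6 × 2 = 12 beats ÷ 3 = 4 chords.
Overall: 66 chords over 38 bars → 66/38 = 33/19 chords per bar.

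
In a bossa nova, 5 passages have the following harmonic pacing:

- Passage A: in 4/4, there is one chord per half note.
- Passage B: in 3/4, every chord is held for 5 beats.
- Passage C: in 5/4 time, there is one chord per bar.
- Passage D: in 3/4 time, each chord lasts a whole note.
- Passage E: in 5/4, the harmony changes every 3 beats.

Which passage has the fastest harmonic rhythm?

Passage A

A: each chord is 2 beats in 4/4, so 2 per bar.
B: each chord is 5 beats in 3/4, so 0.6 per bar.
C: each chord is 5 beats in 5/4, so 1 per bar.
D: each chord is 4 beats in 3/4, so 0.75 per bar.
E: each chord is 3 beats in 5/4, so 5/3 per bar.
Fastest is A at 2 chords/bar.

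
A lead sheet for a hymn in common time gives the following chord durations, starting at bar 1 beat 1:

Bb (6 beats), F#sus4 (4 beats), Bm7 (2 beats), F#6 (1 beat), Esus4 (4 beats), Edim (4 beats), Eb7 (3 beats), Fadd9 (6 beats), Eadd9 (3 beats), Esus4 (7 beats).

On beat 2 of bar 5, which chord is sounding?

Beat 2 of bar 5 is beat (5−1)×4 + 2 = 18 overall.
Running totals: Bb ends at 6, F#sus4 ends at 10, Bm7 ends at 12, F#6 ends at 13, Esus4 ends at 17, Edim ends at 21.
Beat 18 falls within Edim.

Edim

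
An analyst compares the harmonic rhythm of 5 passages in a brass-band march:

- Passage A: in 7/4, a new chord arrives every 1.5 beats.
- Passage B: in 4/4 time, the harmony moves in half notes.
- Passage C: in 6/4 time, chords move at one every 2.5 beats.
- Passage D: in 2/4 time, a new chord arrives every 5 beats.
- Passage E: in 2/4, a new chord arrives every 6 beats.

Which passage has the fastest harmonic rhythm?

A: 7/1.5 = 14/3 chords/bar.
B: 4/2 = 2 chords/bar.
C: 6/2.5 = 2.4 chords/bar.
D: 2/5 = 0.4 chords/bar.
E: 2/6 = 1/3 chords/bar.
Fastest is A at 14/3 chords/bar.

Passage A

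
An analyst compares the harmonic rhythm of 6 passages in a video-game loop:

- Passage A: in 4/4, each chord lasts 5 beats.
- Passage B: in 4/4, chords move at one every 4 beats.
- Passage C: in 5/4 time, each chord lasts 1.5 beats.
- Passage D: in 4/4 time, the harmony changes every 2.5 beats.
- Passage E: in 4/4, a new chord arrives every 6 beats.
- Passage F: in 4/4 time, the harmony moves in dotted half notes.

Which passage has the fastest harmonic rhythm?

A: 4 beats/bar ÷ 5 beats/chord = 0.8 chords/bar.
B: 4 beats/bar ÷ 4 beats/chord = 1 chord/bar.
C: 5 beats/bar ÷ 1.5 beats/chord = 10/3 chords/bar.
D: 4 beats/bar ÷ 2.5 beats/chord = 1.6 chords/bar.
E: 4 beats/bar ÷ 6 beats/chord = 2/3 chords/bar.
F: 4 beats/bar ÷ 3 beats/chord = 4/3 chords/bar.
Fastest is C at 10/3 chords/bar.

Passage C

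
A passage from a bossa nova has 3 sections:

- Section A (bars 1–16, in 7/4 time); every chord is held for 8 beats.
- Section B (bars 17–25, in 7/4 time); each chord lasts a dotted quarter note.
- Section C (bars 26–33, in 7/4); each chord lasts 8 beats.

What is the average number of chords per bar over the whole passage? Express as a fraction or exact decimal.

A: 16 bars of 7 beats is 112 beats; at 8 beats each that's 14 chords.
B: 9 bars of 7 beats is 63 beats; at 1.5 beats each that's 42 chords.
C: 8 bars of 7 beats is 56 beats; at 8 beats each that's 7 chords.
Overall: 63 chords over 33 bars → 63/33 = 21/11 chords per bar.

21/11 chords per bar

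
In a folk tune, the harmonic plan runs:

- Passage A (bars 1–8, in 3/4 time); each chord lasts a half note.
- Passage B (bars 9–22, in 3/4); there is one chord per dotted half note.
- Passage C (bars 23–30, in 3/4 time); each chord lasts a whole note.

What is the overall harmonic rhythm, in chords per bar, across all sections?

16/15 chords per bar

A: 8 × 3 = 24 beats ÷ 2 = 12 chords.
B: 14 × 3 = 42 beats ÷ 3 = 14 chords.
C: 8 × 3 = 24 beats ÷ 4 = 6 chords.
Overall: 32 chords over 30 bars → 32/30 = 16/15 chords per bar.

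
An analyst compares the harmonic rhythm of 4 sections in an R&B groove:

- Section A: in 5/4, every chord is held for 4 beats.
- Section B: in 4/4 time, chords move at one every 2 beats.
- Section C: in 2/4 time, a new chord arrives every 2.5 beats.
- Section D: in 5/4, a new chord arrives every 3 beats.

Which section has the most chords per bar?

A: 5/4 = 1.25 chords/bar.
B: 4/2 = 2 chords/bar.
C: 2/2.5 = 0.8 chords/bar.
D: 5/3 = 5/3 chords/bar.
Fastest is B at 2 chords/bar.

Section B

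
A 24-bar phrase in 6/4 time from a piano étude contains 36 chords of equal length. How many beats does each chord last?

4 beats

24 bars × 6 beats/bar = 144 beats total.
144 beats ÷ 36 chords = 4 beats per chord.
(That is a whole note.)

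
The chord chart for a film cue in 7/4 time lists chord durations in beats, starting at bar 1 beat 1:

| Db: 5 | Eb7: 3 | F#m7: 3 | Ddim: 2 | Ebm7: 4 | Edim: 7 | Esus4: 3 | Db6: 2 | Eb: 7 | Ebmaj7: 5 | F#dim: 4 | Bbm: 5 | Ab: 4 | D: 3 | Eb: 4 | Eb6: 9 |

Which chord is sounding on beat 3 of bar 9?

Beat 3 of bar 9 is beat (9−1)×7 + 3 = 59 overall.
Running totals: Db ends at 5, Eb7 ends at 8, F#m7 ends at 11, Ddim ends at 13, Ebm7 ends at 17, Edim ends at 24, Esus4 ends at 27, Db6 ends at 29, Eb ends at 36, Ebmaj7 ends at 41, F#dim ends at 45, Bbm ends at 50, Ab ends at 54, D ends at 57, Eb ends at 61.
Beat 59 falls within Eb.

Eb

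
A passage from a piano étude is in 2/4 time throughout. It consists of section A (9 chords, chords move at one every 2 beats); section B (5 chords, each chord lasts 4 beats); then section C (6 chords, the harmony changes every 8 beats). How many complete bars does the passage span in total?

43 bars

A: 9 × 2 = 18 beats = 9 bars.
B: 5 × 4 = 20 beats = 10 bars.
C: 6 × 8 = 48 beats = 24 bars.
Total: 9 + 10 + 24 = 43 bars.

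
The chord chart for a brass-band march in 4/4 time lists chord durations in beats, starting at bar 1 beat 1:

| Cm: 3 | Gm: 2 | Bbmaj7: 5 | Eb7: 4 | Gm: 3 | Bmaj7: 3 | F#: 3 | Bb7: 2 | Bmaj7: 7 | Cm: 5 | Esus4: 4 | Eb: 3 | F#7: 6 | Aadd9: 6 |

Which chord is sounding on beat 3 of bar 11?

Eb

Beat 3 of bar 11 is beat (11−1)×4 + 3 = 43 overall.
Running totals: Cm ends at 3, Gm ends at 5, Bbmaj7 ends at 10, Eb7 ends at 14, Gm ends at 17, Bmaj7 ends at 20, F# ends at 23, Bb7 ends at 25, Bmaj7 ends at 32, Cm ends at 37, Esus4 ends at 41, Eb ends at 44.
Beat 43 falls within Eb.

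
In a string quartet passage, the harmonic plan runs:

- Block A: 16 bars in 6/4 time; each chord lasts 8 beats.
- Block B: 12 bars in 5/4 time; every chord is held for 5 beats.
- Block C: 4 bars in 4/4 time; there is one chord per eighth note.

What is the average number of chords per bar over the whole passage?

A: 16 bars of 6 beats is 96 beats; at 8 beats each that's 12 chords.
B: 12 bars of 5 beats is 60 beats; at 5 beats each that's 12 chords.
C: 4 bars of 4 beats is 16 beats; at 0.5 beats each that's 32 chords.
Overall: 56 chords over 32 bars → 56/32 = 1.75 chords per bar.

1.75 chords per bar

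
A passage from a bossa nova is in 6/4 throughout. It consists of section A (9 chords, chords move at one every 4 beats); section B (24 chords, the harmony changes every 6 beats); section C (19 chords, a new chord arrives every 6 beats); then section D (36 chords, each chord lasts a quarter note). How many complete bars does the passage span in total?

55 bars

A: 9 × 4 = 36 beats = 6 bars.
B: 24 × 6 = 144 beats = 24 bars.
C: 19 × 6 = 114 beats = 19 bars.
D: 36 × 1 = 36 beats = 6 bars.
Total: 6 + 24 + 19 + 6 = 55 bars.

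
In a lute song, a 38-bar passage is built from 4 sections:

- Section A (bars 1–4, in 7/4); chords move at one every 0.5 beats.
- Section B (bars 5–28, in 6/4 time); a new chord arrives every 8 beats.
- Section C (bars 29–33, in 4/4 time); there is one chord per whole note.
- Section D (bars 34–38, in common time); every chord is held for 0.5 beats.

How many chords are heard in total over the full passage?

119 chords

A: 4·7 = 28 beats, 28/0.5 = 56 chords.
B: 24·6 = 144 beats, 144/8 = 18 chords.
C: 5·4 = 20 beats, 20/4 = 5 chords.
D: 5·4 = 20 beats, 20/0.5 = 40 chords.
Total: 56 + 18 + 5 + 40 = 119.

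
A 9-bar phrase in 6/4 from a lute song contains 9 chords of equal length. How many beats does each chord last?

6 beats

9 bars × 6 beats/bar = 54 beats total.
54 beats ÷ 9 chords = 6 beats per chord.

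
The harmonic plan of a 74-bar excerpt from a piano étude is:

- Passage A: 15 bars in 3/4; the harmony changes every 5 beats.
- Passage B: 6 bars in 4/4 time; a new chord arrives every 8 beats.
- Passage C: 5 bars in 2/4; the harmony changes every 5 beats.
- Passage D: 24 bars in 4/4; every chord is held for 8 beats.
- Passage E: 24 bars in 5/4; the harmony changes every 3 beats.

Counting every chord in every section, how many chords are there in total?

66 chords

A: 15 bars × 3 beats = 45 beats; 5 beats/chord → 9 chords.
B: 6 bars × 4 beats = 24 beats; 8 beats/chord → 3 chords.
C: 5 bars × 2 beats = 10 beats; 5 beats/chord → 2 chords.
D: 24 bars × 4 beats = 96 beats; 8 beats/chord → 12 chords.
E: 24 bars × 5 beats = 120 beats; 3 beats/chord → 40 chords.
Total: 9 + 3 + 2 + 12 + 40 = 66.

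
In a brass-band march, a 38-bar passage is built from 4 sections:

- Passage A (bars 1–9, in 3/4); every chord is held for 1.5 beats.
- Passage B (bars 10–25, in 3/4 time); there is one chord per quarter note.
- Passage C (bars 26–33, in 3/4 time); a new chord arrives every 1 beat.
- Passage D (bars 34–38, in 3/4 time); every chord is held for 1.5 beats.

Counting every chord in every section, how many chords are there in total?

100 chords

A: 9·3 = 27 beats, 27/1.5 = 18 chords.
B: 16·3 = 48 beats, 48/1 = 48 chords.
C: 8·3 = 24 beats, 24/1 = 24 chords.
D: 5·3 = 15 beats, 15/1.5 = 10 chords.
Total: 18 + 48 + 24 + 10 = 100.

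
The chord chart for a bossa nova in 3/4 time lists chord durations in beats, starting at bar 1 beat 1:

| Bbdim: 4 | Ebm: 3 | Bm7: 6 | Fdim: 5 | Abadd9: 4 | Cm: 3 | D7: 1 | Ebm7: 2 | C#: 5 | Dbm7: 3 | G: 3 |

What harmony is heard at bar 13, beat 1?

Beat 1 of bar 13 is beat (13−1)×3 + 1 = 37 overall.
Running totals: Bbdim ends at 4, Ebm ends at 7, Bm7 ends at 13, Fdim ends at 18, Abadd9 ends at 22, Cm ends at 25, D7 ends at 26, Ebm7 ends at 28, C# ends at 33, Dbm7 ends at 36, G ends at 39.
Beat 37 falls within G.

G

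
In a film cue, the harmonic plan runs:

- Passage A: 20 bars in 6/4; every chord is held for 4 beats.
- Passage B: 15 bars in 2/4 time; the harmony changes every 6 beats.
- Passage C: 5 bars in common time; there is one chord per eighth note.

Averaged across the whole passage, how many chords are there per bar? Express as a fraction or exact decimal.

A: 20 bars of 6 beats is 120 beats; at 4 beats each that's 30 chords.
B: 15 bars of 2 beats is 30 beats; at 6 beats each that's 5 chords.
C: 5 bars of 4 beats is 20 beats; at 0.5 beats each that's 40 chords.
Overall: 75 chords over 40 bars → 75/40 = 1.875 chords per bar.

1.875 chords per bar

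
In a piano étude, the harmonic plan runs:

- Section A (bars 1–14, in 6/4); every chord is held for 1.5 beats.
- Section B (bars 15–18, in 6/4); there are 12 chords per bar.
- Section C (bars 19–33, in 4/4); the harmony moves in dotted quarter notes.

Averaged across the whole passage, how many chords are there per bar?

48/11 chords per bar

A: 14 bars of 6 beats is 84 beats; at 1.5 beats each that's 56 chords.
B: 4 bars of 6 beats is 24 beats; at 0.5 beats each that's 48 chords.
C: 15 bars of 4 beats is 60 beats; at 1.5 beats each that's 40 chords.
Overall: 144 chords over 33 bars → 144/33 = 48/11 chords per bar.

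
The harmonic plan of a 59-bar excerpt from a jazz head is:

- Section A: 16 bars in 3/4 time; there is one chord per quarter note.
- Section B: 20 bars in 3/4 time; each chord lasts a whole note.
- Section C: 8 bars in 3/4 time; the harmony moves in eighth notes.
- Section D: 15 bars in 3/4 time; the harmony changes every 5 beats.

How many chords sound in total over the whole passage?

120 chords

A: 16 bars × 3 beats = 48 beats; 1 beat/chord → 48 chords.
B: 20 bars × 3 beats = 60 beats; 4 beats/chord → 15 chords.
C: 8 bars × 3 beats = 24 beats; 0.5 beats/chord → 48 chords.
D: 15 bars × 3 beats = 45 beats; 5 beats/chord → 9 chords.
Total: 48 + 15 + 48 + 9 = 120.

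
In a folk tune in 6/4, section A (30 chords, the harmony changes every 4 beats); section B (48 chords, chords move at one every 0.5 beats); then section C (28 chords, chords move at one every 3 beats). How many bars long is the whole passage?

38 bars

A: 30 × 4 = 120 beats = 20 bars.
B: 48 × 0.5 = 24 beats = 4 bars.
C: 28 × 3 = 84 beats = 14 bars.
Total: 20 + 4 + 14 = 38 bars.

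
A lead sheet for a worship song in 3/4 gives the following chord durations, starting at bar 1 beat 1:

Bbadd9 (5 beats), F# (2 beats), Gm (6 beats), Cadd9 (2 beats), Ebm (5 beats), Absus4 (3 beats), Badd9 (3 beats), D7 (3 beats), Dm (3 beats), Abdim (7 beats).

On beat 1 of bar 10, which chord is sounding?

D7

Beat 1 of bar 10 is beat (10−1)×3 + 1 = 28 overall.
Running totals: Bbadd9 ends at 5, F# ends at 7, Gm ends at 13, Cadd9 ends at 15, Ebm ends at 20, Absus4 ends at 23, Badd9 ends at 26, D7 ends at 29.
Beat 28 falls within D7.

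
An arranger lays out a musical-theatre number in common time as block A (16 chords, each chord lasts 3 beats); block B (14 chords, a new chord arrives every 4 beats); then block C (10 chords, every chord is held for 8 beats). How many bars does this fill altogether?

A: 16 × 3 = 48 beats = 12 bars.
B: 14 × 4 = 56 beats = 14 bars.
C: 10 × 8 = 80 beats = 20 bars.
Total: 12 + 14 + 20 = 46 bars.

46 bars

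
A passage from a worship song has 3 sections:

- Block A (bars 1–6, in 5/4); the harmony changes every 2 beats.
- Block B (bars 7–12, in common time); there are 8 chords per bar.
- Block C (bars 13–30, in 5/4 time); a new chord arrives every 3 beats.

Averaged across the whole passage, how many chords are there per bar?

A: 6 bars of 5 beats is 30 beats; at 2 beats each that's 15 chords.
B: 6 bars of 4 beats is 24 beats; at 0.5 beats each that's 48 chords.
C: 18 bars of 5 beats is 90 beats; at 3 beats each that's 30 chords.
Overall: 93 chords over 30 bars → 93/30 = 3.1 chords per bar.

3.1 chords per bar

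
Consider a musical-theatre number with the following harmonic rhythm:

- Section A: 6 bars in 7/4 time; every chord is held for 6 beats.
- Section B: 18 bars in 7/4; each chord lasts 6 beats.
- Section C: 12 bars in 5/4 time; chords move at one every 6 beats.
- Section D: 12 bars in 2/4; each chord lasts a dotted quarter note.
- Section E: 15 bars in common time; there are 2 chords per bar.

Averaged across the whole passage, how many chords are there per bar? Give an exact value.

4/3 chords per bar

A: 6 × 7 = 42 beats ÷ 6 = 7 chords.
B: 18 × 7 = 126 beats ÷ 6 = 21 chords.
C: 12 × 5 = 60 beats ÷ 6 = 10 chords.
D: 12 × 2 = 24 beats ÷ 1.5 = 16 chords.
E: 15 × 4 = 60 beats ÷ 2 = 30 chords.
Overall: 84 chords over 63 bars → 84/63 = 4/3 chords per bar.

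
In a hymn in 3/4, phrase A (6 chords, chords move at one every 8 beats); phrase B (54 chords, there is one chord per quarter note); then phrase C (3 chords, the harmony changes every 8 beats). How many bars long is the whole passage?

A: 6 × 8 = 48 beats = 16 bars.
B: 54 × 1 = 54 beats = 18 bars.
C: 3 × 8 = 24 beats = 8 bars.
Total: 16 + 18 + 8 = 42 bars.

42 bars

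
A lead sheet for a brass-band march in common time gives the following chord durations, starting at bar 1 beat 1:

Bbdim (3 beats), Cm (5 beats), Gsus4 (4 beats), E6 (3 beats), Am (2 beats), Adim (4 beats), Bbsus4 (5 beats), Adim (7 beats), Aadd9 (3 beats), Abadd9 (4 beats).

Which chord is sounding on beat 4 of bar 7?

Beat 4 of bar 7 is beat (7−1)×4 + 4 = 28 overall.
Running totals: Bbdim ends at 3, Cm ends at 8, Gsus4 ends at 12, E6 ends at 15, Am ends at 17, Adim ends at 21, Bbsus4 ends at 26, Adim ends at 33.
Beat 28 falls within Adim.

Adim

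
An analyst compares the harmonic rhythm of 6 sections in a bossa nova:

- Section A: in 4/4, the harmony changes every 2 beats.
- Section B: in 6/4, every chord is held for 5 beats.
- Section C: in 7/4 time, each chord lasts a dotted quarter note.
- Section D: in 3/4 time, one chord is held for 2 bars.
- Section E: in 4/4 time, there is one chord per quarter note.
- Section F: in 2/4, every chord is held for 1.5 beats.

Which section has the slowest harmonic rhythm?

Section D

A: 4/2 = 2 chords/bar.
B: 6/5 = 1.2 chords/bar.
C: 7/1.5 = 14/3 chords/bar.
D: 3/6 = 0.5 chords/bar.
E: 4/1 = 4 chords/bar.
F: 2/1.5 = 4/3 chords/bar.
Slowest is D at 0.5 chords/bar.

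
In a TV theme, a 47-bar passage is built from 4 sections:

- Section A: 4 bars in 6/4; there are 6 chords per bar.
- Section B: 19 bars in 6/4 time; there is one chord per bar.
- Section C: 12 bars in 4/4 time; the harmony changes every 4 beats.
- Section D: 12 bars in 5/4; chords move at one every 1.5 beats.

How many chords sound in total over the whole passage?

A: 4·6 = 24 beats, 24/1 = 24 chords.
B: 19·6 = 114 beats, 114/6 = 19 chords.
C: 12·4 = 48 beats, 48/4 = 12 chords.
D: 12·5 = 60 beats, 60/1.5 = 40 chords.
Total: 24 + 19 + 12 + 40 = 95.

95 chords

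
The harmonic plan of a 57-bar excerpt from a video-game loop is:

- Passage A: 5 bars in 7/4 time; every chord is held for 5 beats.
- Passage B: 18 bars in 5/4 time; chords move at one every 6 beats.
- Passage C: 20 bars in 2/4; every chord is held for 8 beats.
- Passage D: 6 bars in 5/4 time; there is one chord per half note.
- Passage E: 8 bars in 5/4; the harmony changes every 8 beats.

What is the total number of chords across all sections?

47 chords

A: 5 bars × 7 beats = 35 beats; 5 beats/chord → 7 chords.
B: 18 bars × 5 beats = 90 beats; 6 beats/chord → 15 chords.
C: 20 bars × 2 beats = 40 beats; 8 beats/chord → 5 chords.
D: 6 bars × 5 beats = 30 beats; 2 beats/chord → 15 chords.
E: 8 bars × 5 beats = 40 beats; 8 beats/chord → 5 chords.
Total: 7 + 15 + 5 + 15 + 5 = 47.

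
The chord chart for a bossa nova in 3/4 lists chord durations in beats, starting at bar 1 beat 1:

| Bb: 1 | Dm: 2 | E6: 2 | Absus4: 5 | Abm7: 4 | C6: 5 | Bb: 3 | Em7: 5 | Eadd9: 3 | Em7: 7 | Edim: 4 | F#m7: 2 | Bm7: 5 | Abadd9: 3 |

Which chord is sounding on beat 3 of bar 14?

F#m7

Beat 3 of bar 14 is beat (14−1)×3 + 3 = 42 overall.
Running totals: Bb ends at 1, Dm ends at 3, E6 ends at 5, Absus4 ends at 10, Abm7 ends at 14, C6 ends at 19, Bb ends at 22, Em7 ends at 27, Eadd9 ends at 30, Em7 ends at 37, Edim ends at 41, F#m7 ends at 43.
Beat 42 falls within F#m7.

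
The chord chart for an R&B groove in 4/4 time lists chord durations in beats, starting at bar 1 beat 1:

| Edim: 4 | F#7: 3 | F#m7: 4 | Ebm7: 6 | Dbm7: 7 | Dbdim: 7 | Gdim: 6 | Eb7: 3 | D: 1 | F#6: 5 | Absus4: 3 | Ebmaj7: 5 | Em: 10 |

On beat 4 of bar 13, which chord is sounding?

Beat 4 of bar 13 is beat (13−1)×4 + 4 = 52 overall.
Running totals: Edim ends at 4, F#7 ends at 7, F#m7 ends at 11, Ebm7 ends at 17, Dbm7 ends at 24, Dbdim ends at 31, Gdim ends at 37, Eb7 ends at 40, D ends at 41, F#6 ends at 46, Absus4 ends at 49, Ebmaj7 ends at 54.
Beat 52 falls within Ebmaj7.

Ebmaj7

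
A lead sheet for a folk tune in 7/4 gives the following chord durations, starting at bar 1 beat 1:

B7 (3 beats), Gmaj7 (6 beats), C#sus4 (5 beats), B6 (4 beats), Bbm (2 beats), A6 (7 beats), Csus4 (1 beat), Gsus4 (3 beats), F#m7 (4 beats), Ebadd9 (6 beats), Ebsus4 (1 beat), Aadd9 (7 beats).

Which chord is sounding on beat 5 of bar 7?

Aadd9

Beat 5 of bar 7 is beat (7−1)×7 + 5 = 47 overall.
Running totals: B7 ends at 3, Gmaj7 ends at 9, C#sus4 ends at 14, B6 ends at 18, Bbm ends at 20, A6 ends at 27, Csus4 ends at 28, Gsus4 ends at 31, F#m7 ends at 35, Ebadd9 ends at 41, Ebsus4 ends at 42, Aadd9 ends at 49.
Beat 47 falls within Aadd9.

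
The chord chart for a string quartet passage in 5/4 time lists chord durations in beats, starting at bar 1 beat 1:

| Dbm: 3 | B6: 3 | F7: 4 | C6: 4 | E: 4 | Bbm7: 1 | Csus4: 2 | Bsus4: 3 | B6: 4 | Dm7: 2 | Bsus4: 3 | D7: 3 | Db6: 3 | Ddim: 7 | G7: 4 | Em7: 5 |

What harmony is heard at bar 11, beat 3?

Beat 3 of bar 11 is beat (11−1)×5 + 3 = 53 overall.
Running totals: Dbm ends at 3, B6 ends at 6, F7 ends at 10, C6 ends at 14, E ends at 18, Bbm7 ends at 19, Csus4 ends at 21, Bsus4 ends at 24, B6 ends at 28, Dm7 ends at 30, Bsus4 ends at 33, D7 ends at 36, Db6 ends at 39, Ddim ends at 46, G7 ends at 50, Em7 ends at 55.
Beat 53 falls within Em7.

Em7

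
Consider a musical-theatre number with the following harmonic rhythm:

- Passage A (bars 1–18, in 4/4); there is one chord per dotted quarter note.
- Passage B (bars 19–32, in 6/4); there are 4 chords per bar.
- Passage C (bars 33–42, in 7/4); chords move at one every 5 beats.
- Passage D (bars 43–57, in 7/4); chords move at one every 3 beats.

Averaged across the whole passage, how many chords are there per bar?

51/19 chords per bar

A: 18 bars of 4 beats is 72 beats; at 1.5 beats each that's 48 chords.
B: 14 bars of 6 beats is 84 beats; at 1.5 beats each that's 56 chords.
C: 10 bars of 7 beats is 70 beats; at 5 beats each that's 14 chords.
D: 15 bars of 7 beats is 105 beats; at 3 beats each that's 35 chords.
Overall: 153 chords over 57 bars → 153/57 = 51/19 chords per bar.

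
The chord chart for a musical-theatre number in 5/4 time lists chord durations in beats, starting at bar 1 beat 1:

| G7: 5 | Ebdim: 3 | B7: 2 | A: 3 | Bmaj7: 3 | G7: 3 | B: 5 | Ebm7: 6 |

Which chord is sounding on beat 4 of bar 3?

Beat 4 of bar 3 is beat (3−1)×5 + 4 = 14 overall.
Running totals: G7 ends at 5, Ebdim ends at 8, B7 ends at 10, A ends at 13, Bmaj7 ends at 16.
Beat 14 falls within Bmaj7.

Bmaj7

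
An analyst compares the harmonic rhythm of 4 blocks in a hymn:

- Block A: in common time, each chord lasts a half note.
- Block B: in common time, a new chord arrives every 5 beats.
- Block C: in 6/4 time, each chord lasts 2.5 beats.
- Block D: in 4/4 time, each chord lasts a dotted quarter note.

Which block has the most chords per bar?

Block D

A: each chord is 2 beats in 4/4, so 2 per bar.
B: each chord is 5 beats in 4/4, so 0.8 per bar.
C: each chord is 2.5 beats in 6/4, so 2.4 per bar.
D: each chord is 1.5 beats in 4/4, so 8/3 per bar.
Fastest is D at 8/3 chords/bar.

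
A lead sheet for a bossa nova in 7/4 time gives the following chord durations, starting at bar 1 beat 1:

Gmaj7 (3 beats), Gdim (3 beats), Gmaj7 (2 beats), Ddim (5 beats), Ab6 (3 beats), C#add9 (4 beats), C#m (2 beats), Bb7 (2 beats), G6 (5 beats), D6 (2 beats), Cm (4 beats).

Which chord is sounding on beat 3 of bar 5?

D6

Beat 3 of bar 5 is beat (5−1)×7 + 3 = 31 overall.
Running totals: Gmaj7 ends at 3, Gdim ends at 6, Gmaj7 ends at 8, Ddim ends at 13, Ab6 ends at 16, C#add9 ends at 20, C#m ends at 22, Bb7 ends at 24, G6 ends at 29, D6 ends at 31.
Beat 31 falls within D6.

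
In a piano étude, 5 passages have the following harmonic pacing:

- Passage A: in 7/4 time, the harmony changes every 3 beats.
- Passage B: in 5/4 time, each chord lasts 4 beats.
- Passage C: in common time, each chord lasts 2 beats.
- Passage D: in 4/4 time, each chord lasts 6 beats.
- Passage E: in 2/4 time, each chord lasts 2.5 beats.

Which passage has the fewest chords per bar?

A: 7 beats/bar ÷ 3 beats/chord = 7/3 chords/bar.
B: 5 beats/bar ÷ 4 beats/chord = 1.25 chords/bar.
C: 4 beats/bar ÷ 2 beats/chord = 2 chords/bar.
D: 4 beats/bar ÷ 6 beats/chord = 2/3 chords/bar.
E: 2 beats/bar ÷ 2.5 beats/chord = 0.8 chords/bar.
Slowest is D at 2/3 chords/bar.

Passage D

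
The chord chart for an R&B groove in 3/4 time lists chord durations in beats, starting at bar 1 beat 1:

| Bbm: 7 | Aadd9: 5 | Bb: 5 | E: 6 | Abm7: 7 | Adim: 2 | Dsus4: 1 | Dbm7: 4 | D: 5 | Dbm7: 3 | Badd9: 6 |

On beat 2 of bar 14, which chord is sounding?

D

Beat 2 of bar 14 is beat (14−1)×3 + 2 = 41 overall.
Running totals: Bbm ends at 7, Aadd9 ends at 12, Bb ends at 17, E ends at 23, Abm7 ends at 30, Adim ends at 32, Dsus4 ends at 33, Dbm7 ends at 37, D ends at 42.
Beat 41 falls within D.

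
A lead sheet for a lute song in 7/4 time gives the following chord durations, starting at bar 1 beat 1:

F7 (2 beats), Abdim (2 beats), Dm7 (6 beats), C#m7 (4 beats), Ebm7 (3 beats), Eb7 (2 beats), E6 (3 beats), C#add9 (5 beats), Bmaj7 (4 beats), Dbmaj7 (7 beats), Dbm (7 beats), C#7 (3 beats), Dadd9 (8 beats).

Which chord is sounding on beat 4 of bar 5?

Dbmaj7

Beat 4 of bar 5 is beat (5−1)×7 + 4 = 32 overall.
Running totals: F7 ends at 2, Abdim ends at 4, Dm7 ends at 10, C#m7 ends at 14, Ebm7 ends at 17, Eb7 ends at 19, E6 ends at 22, C#add9 ends at 27, Bmaj7 ends at 31, Dbmaj7 ends at 38.
Beat 32 falls within Dbmaj7.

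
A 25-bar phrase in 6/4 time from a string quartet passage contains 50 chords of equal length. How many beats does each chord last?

25 bars × 6 beats/bar = 150 beats total.
150 beats ÷ 50 chords = 3 beats per chord.
(That is a dotted half note.)

3 beats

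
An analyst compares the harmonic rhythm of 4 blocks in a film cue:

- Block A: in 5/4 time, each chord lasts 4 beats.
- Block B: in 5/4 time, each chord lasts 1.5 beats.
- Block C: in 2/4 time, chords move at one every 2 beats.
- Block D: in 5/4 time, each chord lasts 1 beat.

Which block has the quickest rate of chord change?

Block D

A: 5/4 = 1.25 chords/bar.
B: 5/1.5 = 10/3 chords/bar.
C: 2/2 = 1 chord/bar.
D: 5/1 = 5 chords/bar.
Fastest is D at 5 chords/bar.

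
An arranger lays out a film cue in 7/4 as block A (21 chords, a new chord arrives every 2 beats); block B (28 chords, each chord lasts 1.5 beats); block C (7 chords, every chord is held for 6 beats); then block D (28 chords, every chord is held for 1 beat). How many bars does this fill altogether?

A: 21 × 2 = 42 beats = 6 bars.
B: 28 × 1.5 = 42 beats = 6 bars.
C: 7 × 6 = 42 beats = 6 bars.
D: 28 × 1 = 28 beats = 4 bars.
Total: 6 + 6 + 6 + 4 = 22 bars.

22 bars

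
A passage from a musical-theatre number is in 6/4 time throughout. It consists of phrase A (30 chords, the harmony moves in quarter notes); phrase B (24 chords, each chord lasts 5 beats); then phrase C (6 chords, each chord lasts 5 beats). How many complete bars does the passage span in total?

30 bars

A: 30 × 1 = 30 beats = 5 bars.
B: 24 × 5 = 120 beats = 20 bars.
C: 6 × 5 = 30 beats = 5 bars.
Total: 5 + 20 + 5 = 30 bars.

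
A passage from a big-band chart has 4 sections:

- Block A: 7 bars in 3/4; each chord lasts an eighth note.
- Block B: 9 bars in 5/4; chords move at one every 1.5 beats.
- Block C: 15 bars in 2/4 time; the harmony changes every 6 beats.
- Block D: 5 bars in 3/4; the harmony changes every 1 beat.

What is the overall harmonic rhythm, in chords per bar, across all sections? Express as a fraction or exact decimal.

A: 7 × 3 = 21 beats ÷ 0.5 = 42 chords.
B: 9 × 5 = 45 beats ÷ 1.5 = 30 chords.
C: 15 × 2 = 30 beats ÷ 6 = 5 chords.
D: 5 × 3 = 15 beats ÷ 1 = 15 chords.
Overall: 92 chords over 36 bars → 92/36 = 23/9 chords per bar.

23/9 chords per bar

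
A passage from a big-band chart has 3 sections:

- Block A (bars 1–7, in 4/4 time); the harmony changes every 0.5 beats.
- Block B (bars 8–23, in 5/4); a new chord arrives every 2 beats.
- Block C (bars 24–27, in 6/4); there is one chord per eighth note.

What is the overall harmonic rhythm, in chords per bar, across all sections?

16/3 chords per bar

A: 7 bars of 4 beats is 28 beats; at 0.5 beats each that's 56 chords.
B: 16 bars of 5 beats is 80 beats; at 2 beats each that's 40 chords.
C: 4 bars of 6 beats is 24 beats; at 0.5 beats each that's 48 chords.
Overall: 144 chords over 27 bars → 144/27 = 16/3 chords per bar.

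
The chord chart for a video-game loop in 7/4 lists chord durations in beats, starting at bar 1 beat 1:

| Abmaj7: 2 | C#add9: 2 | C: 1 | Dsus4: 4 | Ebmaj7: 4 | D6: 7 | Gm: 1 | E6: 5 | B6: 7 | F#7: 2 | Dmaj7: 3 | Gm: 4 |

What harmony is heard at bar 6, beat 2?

Beat 2 of bar 6 is beat (6−1)×7 + 2 = 37 overall.
Running totals: Abmaj7 ends at 2, C#add9 ends at 4, C ends at 5, Dsus4 ends at 9, Ebmaj7 ends at 13, D6 ends at 20, Gm ends at 21, E6 ends at 26, B6 ends at 33, F#7 ends at 35, Dmaj7 ends at 38.
Beat 37 falls within Dmaj7.

Dmaj7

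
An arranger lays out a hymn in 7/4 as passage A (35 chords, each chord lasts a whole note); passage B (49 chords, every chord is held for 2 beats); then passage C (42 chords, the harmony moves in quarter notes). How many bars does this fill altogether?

A: 35 × 4 = 140 beats = 20 bars.
B: 49 × 2 = 98 beats = 14 bars.
C: 42 × 1 = 42 beats = 6 bars.
Total: 20 + 14 + 6 = 40 bars.

40 bars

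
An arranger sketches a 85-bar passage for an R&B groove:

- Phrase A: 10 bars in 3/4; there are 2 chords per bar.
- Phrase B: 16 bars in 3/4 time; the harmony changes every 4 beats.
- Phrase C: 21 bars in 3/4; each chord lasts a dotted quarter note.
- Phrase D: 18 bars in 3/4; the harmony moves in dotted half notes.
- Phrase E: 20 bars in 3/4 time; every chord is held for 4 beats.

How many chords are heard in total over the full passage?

A: 10 bars × 3 beats = 30 beats; 1.5 beats/chord → 20 chords.
B: 16 bars × 3 beats = 48 beats; 4 beats/chord → 12 chords.
C: 21 bars × 3 beats = 63 beats; 1.5 beats/chord → 42 chords.
D: 18 bars × 3 beats = 54 beats; 3 beats/chord → 18 chords.
E: 20 bars × 3 beats = 60 beats; 4 beats/chord → 15 chords.
Total: 20 + 12 + 42 + 18 + 15 = 107.

107 chords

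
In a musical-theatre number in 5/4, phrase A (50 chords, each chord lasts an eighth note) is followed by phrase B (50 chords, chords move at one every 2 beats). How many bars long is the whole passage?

A: 50 × 0.5 = 25 beats = 5 bars.
B: 50 × 2 = 100 beats = 20 bars.
Total: 5 + 20 = 25 bars.

25 bars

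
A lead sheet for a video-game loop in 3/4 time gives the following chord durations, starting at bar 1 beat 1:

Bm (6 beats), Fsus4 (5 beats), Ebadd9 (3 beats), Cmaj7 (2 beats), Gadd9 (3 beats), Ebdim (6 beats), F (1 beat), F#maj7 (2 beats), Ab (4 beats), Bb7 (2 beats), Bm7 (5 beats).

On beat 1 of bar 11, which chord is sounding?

Ab

Beat 1 of bar 11 is beat (11−1)×3 + 1 = 31 overall.
Running totals: Bm ends at 6, Fsus4 ends at 11, Ebadd9 ends at 14, Cmaj7 ends at 16, Gadd9 ends at 19, Ebdim ends at 25, F ends at 26, F#maj7 ends at 28, Ab ends at 32.
Beat 31 falls within Ab.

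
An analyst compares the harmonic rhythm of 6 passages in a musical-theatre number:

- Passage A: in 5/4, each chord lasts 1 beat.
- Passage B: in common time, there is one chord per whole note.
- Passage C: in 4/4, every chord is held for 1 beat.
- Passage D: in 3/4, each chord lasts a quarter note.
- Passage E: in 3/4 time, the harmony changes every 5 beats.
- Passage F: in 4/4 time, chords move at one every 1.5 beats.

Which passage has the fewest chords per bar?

Passage E

A: 5 beats/bar ÷ 1 beat/chord = 5 chords/bar.
B: 4 beats/bar ÷ 4 beats/chord = 1 chord/bar.
C: 4 beats/bar ÷ 1 beat/chord = 4 chords/bar.
D: 3 beats/bar ÷ 1 beat/chord = 3 chords/bar.
E: 3 beats/bar ÷ 5 beats/chord = 0.6 chords/bar.
F: 4 beats/bar ÷ 1.5 beats/chord = 8/3 chords/bar.
Slowest is E at 0.6 chords/bar.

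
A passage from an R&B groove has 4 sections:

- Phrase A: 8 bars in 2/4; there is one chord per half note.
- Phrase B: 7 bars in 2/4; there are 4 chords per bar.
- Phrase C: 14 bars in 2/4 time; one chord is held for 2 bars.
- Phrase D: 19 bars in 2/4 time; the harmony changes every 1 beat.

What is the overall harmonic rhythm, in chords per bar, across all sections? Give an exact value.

27/16 chords per bar

A: 8 bars of 2 beats is 16 beats; at 2 beats each that's 8 chords.
B: 7 bars of 2 beats is 14 beats; at 0.5 beats each that's 28 chords.
C: 14 bars of 2 beats is 28 beats; at 4 beats each that's 7 chords.
D: 19 bars of 2 beats is 38 beats; at 1 beat each that's 38 chords.
Overall: 81 chords over 48 bars → 81/48 = 27/16 chords per bar.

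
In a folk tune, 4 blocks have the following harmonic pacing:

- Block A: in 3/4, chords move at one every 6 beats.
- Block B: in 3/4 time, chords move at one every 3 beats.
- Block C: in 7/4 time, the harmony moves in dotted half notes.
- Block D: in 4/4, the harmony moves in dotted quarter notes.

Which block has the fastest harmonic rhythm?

A: each chord is 6 beats in 3/4, so 0.5 per bar.
B: each chord is 3 beats in 3/4, so 1 per bar.
C: each chord is 3 beats in 7/4, so 7/3 per bar.
D: each chord is 1.5 beats in 4/4, so 8/3 per bar.
Fastest is D at 8/3 chords/bar.

Block D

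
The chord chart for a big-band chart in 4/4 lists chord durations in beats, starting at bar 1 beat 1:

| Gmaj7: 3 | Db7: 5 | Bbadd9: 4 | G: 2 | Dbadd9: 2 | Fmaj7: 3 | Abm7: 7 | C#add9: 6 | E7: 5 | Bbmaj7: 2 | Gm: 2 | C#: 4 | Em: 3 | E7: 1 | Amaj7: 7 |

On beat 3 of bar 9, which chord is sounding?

Beat 3 of bar 9 is beat (9−1)×4 + 3 = 35 overall.
Running totals: Gmaj7 ends at 3, Db7 ends at 8, Bbadd9 ends at 12, G ends at 14, Dbadd9 ends at 16, Fmaj7 ends at 19, Abm7 ends at 26, C#add9 ends at 32, E7 ends at 37.
Beat 35 falls within E7.

E7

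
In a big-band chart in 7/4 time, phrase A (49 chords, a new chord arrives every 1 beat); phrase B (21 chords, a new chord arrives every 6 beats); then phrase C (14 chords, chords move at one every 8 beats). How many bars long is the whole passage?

A: 49 × 1 = 49 beats = 7 bars.
B: 21 × 6 = 126 beats = 18 bars.
C: 14 × 8 = 112 beats = 16 bars.
Total: 7 + 18 + 16 = 41 bars.

41 bars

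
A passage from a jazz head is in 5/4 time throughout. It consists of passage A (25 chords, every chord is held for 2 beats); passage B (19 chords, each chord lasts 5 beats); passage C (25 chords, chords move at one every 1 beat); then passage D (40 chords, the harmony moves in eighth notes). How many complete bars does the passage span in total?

38 bars

A: 25 × 2 = 50 beats = 10 bars.
B: 19 × 5 = 95 beats = 19 bars.
C: 25 × 1 = 25 beats = 5 bars.
D: 40 × 0.5 = 20 beats = 4 bars.
Total: 10 + 19 + 5 + 4 = 38 bars.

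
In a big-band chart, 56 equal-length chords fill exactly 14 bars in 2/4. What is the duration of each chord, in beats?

0.5 beats

14 bars × 2 beats/bar = 28 beats total.
28 beats ÷ 56 chords = 0.5 beats per chord.
(That is an eighth note.)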